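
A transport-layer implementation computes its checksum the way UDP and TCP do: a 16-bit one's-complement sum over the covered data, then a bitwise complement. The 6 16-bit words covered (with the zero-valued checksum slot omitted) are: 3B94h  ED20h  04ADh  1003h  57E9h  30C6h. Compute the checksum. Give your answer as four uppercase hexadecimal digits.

39EB

One's-complement addition (fold any carry out of bit 15 back into bit 0):
  0x3B94 + 0xED20 = 0x128B4 → wrap carry → 0x28B5
  0x28B5 + 0x04AD = 0x02D62
  0x2D62 + 0x1003 = 0x03D65
  0x3D65 + 0x57E9 = 0x0954E
  0x954E + 0x30C6 = 0x0C614
One's-complement sum = 0xC614.
Checksum = ~0xC614 & 0xFFFF = 0x39EB.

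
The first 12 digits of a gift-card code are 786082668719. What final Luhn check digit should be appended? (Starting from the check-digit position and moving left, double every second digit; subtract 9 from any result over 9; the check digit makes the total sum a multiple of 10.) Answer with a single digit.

6

Partial digits right→left: 9 1 7 8 6 6 2 8 0 6 8 7
Double every second digit counting from the check-digit position (so the 1st, 3rd, 5th, ... of the partial from the right).
  doubled (with −9 where >9): 9 5 3 4 0 7 → sum 28
  kept as-is: 1 8 6 8 6 7 → sum 36
Total = 28 + 36 = 64.
Check digit = (10 − (64 mod 10)) mod 10 = 6.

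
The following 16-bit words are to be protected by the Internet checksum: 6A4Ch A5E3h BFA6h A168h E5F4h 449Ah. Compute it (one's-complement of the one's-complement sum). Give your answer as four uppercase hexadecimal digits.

6431

One's-complement addition (fold any carry out of bit 15 back into bit 0):
  0x6A4C + 0xA5E3 = 0x1102F → wrap carry → 0x1030
  0x1030 + 0xBFA6 = 0x0CFD6
  0xCFD6 + 0xA168 = 0x1713E → wrap carry → 0x713F
  0x713F + 0xE5F4 = 0x15733 → wrap carry → 0x5734
  0x5734 + 0x449A = 0x09BCE
One's-complement sum = 0x9BCE.
Checksum = ~0x9BCE & 0xFFFF = 0x6431.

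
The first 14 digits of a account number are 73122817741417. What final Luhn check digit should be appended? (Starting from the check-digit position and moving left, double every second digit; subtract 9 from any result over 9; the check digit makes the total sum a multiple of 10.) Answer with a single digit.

Partial digits right→left: 7 1 4 1 4 7 7 1 8 2 2 1 3 7
Double every second digit counting from the check-digit position (so the 1st, 3rd, 5th, ... of the partial from the right).
  doubled (with −9 where >9): 5 8 8 5 7 4 6 → sum 43
  kept as-is: 1 1 7 1 2 1 7 → sum 20
Total = 43 + 20 = 63.
Check digit = (10 − (63 mod 10)) mod 10 = 7.

7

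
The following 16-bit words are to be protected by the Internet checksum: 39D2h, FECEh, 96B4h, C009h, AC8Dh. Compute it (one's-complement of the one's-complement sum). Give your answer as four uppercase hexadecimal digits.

One's-complement addition (fold any carry out of bit 15 back into bit 0):
  0x39D2 + 0xFECE = 0x138A0 → wrap carry → 0x38A1
  0x38A1 + 0x96B4 = 0x0CF55
  0xCF55 + 0xC009 = 0x18F5E → wrap carry → 0x8F5F
  0x8F5F + 0xAC8D = 0x13BEC → wrap carry → 0x3BED
One's-complement sum = 0x3BED.
Checksum = ~0x3BED & 0xFFFF = 0xC412.

C412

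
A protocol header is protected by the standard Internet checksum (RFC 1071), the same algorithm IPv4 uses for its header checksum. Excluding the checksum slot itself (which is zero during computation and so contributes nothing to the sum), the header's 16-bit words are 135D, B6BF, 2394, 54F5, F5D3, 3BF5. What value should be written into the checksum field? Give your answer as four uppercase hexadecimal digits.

One's-complement addition (fold any carry out of bit 15 back into bit 0):
  0x135D + 0xB6BF = 0x0CA1C
  0xCA1C + 0x2394 = 0x0EDB0
  0xEDB0 + 0x54F5 = 0x142A5 → wrap carry → 0x42A6
  0x42A6 + 0xF5D3 = 0x13879 → wrap carry → 0x387A
  0x387A + 0x3BF5 = 0x0746F
One's-complement sum = 0x746F.
Checksum = ~0x746F & 0xFFFF = 0x8B90.

8B90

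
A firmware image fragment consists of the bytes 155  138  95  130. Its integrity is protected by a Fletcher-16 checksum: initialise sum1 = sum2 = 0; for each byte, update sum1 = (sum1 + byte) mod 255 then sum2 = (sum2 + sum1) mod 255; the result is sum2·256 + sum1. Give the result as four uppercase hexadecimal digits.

4F08

Running sums (mod 255):
  after byte 0 (155): sum1=155, sum2=155
  after byte 1 (138): sum1=38, sum2=193
  after byte 2 (95): sum1=133, sum2=71
  after byte 3 (130): sum1=8, sum2=79
Checksum = sum2·256 + sum1 = 79·256 + 8 = 20232 = 0x4F08.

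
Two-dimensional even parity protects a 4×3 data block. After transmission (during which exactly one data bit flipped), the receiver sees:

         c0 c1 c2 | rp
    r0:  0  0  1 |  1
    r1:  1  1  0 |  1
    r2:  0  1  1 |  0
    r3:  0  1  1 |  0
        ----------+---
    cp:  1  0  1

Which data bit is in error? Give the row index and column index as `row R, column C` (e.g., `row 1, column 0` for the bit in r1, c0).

row 1, column 1

Recompute each row's even parity and compare to rp:
  r0: data parity 1, sent rp 1 → ok
  r1: data parity 0, sent rp 1 → mismatch
  r2: data parity 0, sent rp 0 → ok
  r3: data parity 0, sent rp 0 → ok
Recompute each column's even parity and compare to cp:
  c0: data parity 1, sent cp 1 → ok
  c1: data parity 1, sent cp 0 → mismatch
  c2: data parity 1, sent cp 1 → ok
Exactly one row (r1) and one column (c1) fail → the flipped bit is at their intersection.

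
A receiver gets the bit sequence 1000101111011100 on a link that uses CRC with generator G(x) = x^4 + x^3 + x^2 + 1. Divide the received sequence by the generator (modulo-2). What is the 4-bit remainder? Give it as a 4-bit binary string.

Modulo-2 division of 1000101111011100 by 11101:
  pos 0: 10001 XOR 11101 = 01100
  pos 1: 11000 XOR 11101 = 00101
  pos 3: 10111 XOR 11101 = 01010
  pos 4: 10101 XOR 11101 = 01000
  pos 5: 10001 XOR 11101 = 01100
  pos 6: 11000 XOR 11101 = 00101
  pos 8: 10111 XOR 11101 = 01010
  pos 9: 10101 XOR 11101 = 01000
  pos 10: 10000 XOR 11101 = 01101
  pos 11: 11010 XOR 11101 = 00111
Remainder = 0111 (nonzero — an error is detected).

0111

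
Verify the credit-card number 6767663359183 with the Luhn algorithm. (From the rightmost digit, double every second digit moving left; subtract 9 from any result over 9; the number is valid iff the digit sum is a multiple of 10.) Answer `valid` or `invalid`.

From the right, keep odd positions and double even positions (subtract 9 from any doubled value over 9):
  doubled (positions 2,4,...): 7 9 6 3 5 5 → sum 35
  kept (positions 1,3,...): 3 1 5 3 6 6 6 → sum 30
Total = 65.
65 mod 10 = 5, so the number is invalid.

invalid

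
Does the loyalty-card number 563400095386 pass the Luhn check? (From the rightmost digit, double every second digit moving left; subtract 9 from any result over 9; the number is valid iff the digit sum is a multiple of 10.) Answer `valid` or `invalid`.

invalid

From the right, keep odd positions and double even positions (subtract 9 from any doubled value over 9):
  doubled (positions 2,4,...): 7 1 0 0 6 1 → sum 15
  kept (positions 1,3,...): 6 3 9 0 4 6 → sum 28
Total = 43.
43 mod 10 = 3, so the number is invalid.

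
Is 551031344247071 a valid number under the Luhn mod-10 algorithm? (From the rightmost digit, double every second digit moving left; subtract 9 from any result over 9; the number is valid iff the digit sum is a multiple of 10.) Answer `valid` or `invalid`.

invalid

From the right, keep odd positions and double even positions (subtract 9 from any doubled value over 9):
  doubled (positions 2,4,...): 5 5 4 8 2 0 1 → sum 25
  kept (positions 1,3,...): 1 0 4 4 3 3 1 5 → sum 21
Total = 46.
46 mod 10 = 6, so the number is invalid.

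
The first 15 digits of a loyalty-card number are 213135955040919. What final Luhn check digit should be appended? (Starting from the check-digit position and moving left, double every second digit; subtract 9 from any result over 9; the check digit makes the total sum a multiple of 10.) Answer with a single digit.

Partial digits right→left: 9 1 9 0 4 0 5 5 9 5 3 1 3 1 2
Double every second digit counting from the check-digit position (so the 1st, 3rd, 5th, ... of the partial from the right).
  doubled (with −9 where >9): 9 9 8 1 9 6 6 4 → sum 52
  kept as-is: 1 0 0 5 5 1 1 → sum 13
Total = 52 + 13 = 65.
Check digit = (10 − (65 mod 10)) mod 10 = 5.

5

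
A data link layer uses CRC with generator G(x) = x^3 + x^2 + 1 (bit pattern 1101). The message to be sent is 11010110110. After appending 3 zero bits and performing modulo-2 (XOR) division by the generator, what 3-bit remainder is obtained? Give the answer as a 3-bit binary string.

Append 3 zeros: 11010110110000. Divide by 1101 (XOR where the leading bit is 1):
  pos 0: 1101 XOR 1101 = 0000
  pos 5: 1101 XOR 1101 = 0000
  pos 9: 1000 XOR 1101 = 0101
  pos 10: 1010 XOR 1101 = 0111
Remainder (last 3 bits) = 111. This is the CRC / FCS.

111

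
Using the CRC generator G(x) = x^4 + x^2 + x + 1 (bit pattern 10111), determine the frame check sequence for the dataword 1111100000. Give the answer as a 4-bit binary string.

Append 4 zeros: 11111000000000. Divide by 10111 (XOR where the leading bit is 1):
  pos 0: 11111 XOR 10111 = 01000
  pos 1: 10000 XOR 10111 = 00111
  pos 3: 11100 XOR 10111 = 01011
  pos 4: 10110 XOR 10111 = 00001
  pos 8: 10000 XOR 10111 = 00111
Remainder (last 4 bits) = 1110. This is the CRC / FCS.

1110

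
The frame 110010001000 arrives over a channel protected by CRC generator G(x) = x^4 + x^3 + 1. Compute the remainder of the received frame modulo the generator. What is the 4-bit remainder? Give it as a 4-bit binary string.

Modulo-2 division of 110010001000 by 11001:
  pos 0: 11001 XOR 11001 = 00000
Remainder = 1000 (nonzero — an error is detected).

1000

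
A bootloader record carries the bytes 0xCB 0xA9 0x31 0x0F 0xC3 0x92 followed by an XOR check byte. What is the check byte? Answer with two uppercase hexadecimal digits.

XOR the bytes together:
  start with 0xCB
  0xCB ⊕ 0xA9 = 0x62
  0x62 ⊕ 0x31 = 0x53
  0x53 ⊕ 0x0F = 0x5C
  0x5C ⊕ 0xC3 = 0x9F
  0x9F ⊕ 0x92 = 0x0D

0D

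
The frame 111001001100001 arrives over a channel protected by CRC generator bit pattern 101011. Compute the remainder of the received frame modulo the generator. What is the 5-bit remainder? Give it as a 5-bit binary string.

Modulo-2 division of 111001001100001 by 101011:
  pos 0: 111001 XOR 101011 = 010010
  pos 1: 100100 XOR 101011 = 001111
  pos 3: 111101 XOR 101011 = 010110
  pos 4: 101101 XOR 101011 = 000110
  pos 7: 110000 XOR 101011 = 011011
  pos 8: 110110 XOR 101011 = 011101
  pos 9: 111011 XOR 101011 = 010000
Remainder = 10000 (nonzero — an error is detected).

10000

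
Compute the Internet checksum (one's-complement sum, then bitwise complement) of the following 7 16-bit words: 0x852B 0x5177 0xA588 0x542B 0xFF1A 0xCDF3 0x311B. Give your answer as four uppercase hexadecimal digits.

317F

One's-complement addition (fold any carry out of bit 15 back into bit 0):
  0x852B + 0x5177 = 0x0D6A2
  0xD6A2 + 0xA588 = 0x17C2A → wrap carry → 0x7C2B
  0x7C2B + 0x542B = 0x0D056
  0xD056 + 0xFF1A = 0x1CF70 → wrap carry → 0xCF71
  0xCF71 + 0xCDF3 = 0x19D64 → wrap carry → 0x9D65
  0x9D65 + 0x311B = 0x0CE80
One's-complement sum = 0xCE80.
Checksum = ~0xCE80 & 0xFFFF = 0x317F.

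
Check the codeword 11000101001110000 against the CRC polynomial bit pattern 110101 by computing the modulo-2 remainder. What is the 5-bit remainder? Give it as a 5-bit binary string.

01110

Modulo-2 division of 11000101001110000 by 110101:
  pos 0: 110001 XOR 110101 = 000100
  pos 3: 100010 XOR 110101 = 010111
  pos 4: 101110 XOR 110101 = 011011
  pos 5: 110111 XOR 110101 = 000010
  pos 9: 101100 XOR 110101 = 011001
  pos 10: 110010 XOR 110101 = 000111
Remainder = 01110 (nonzero — an error is detected).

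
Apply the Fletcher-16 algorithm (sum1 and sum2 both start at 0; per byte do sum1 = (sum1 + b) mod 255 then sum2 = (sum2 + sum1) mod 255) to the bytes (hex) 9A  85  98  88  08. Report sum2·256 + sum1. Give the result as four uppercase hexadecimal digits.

FD49

Running sums (mod 255):
  after byte 0 (9A): sum1=154, sum2=154
  after byte 1 (85): sum1=32, sum2=186
  after byte 2 (98): sum1=184, sum2=115
  after byte 3 (88): sum1=65, sum2=180
  after byte 4 (08): sum1=73, sum2=253
Checksum = sum2·256 + sum1 = 253·256 + 73 = 64841 = 0xFD49.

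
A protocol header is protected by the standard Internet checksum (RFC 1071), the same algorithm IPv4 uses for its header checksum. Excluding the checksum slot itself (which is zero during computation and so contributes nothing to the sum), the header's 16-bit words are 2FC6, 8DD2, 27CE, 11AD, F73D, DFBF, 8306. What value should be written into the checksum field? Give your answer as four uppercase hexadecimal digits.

AEE7

One's-complement addition (fold any carry out of bit 15 back into bit 0):
  0x2FC6 + 0x8DD2 = 0x0BD98
  0xBD98 + 0x27CE = 0x0E566
  0xE566 + 0x11AD = 0x0F713
  0xF713 + 0xF73D = 0x1EE50 → wrap carry → 0xEE51
  0xEE51 + 0xDFBF = 0x1CE10 → wrap carry → 0xCE11
  0xCE11 + 0x8306 = 0x15117 → wrap carry → 0x5118
One's-complement sum = 0x5118.
Checksum = ~0x5118 & 0xFFFF = 0xAEE7.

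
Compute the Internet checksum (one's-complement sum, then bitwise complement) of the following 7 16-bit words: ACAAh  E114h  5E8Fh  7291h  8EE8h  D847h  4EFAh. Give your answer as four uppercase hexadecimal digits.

EAF4

One's-complement addition (fold any carry out of bit 15 back into bit 0):
  0xACAA + 0xE114 = 0x18DBE → wrap carry → 0x8DBF
  0x8DBF + 0x5E8F = 0x0EC4E
  0xEC4E + 0x7291 = 0x15EDF → wrap carry → 0x5EE0
  0x5EE0 + 0x8EE8 = 0x0EDC8
  0xEDC8 + 0xD847 = 0x1C60F → wrap carry → 0xC610
  0xC610 + 0x4EFA = 0x1150A → wrap carry → 0x150B
One's-complement sum = 0x150B.
Checksum = ~0x150B & 0xFFFF = 0xEAF4.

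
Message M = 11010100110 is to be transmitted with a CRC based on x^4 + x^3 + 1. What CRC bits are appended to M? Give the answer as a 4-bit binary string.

0110

Append 4 zeros: 110101001100000. Divide by 11001 (XOR where the leading bit is 1):
  pos 0: 11010 XOR 11001 = 00011
  pos 3: 11100 XOR 11001 = 00101
  pos 5: 10111 XOR 11001 = 01110
  pos 6: 11100 XOR 11001 = 00101
  pos 8: 10100 XOR 11001 = 01101
  pos 9: 11010 XOR 11001 = 00011
Remainder (last 4 bits) = 0110. This is the CRC / FCS.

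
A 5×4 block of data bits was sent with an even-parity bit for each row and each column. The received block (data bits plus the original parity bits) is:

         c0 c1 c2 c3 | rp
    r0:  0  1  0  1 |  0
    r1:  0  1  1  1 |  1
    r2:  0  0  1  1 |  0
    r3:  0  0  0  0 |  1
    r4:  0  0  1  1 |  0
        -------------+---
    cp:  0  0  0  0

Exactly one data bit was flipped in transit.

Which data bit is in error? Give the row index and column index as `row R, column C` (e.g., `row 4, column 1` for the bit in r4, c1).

Recompute each row's even parity and compare to rp:
  r0: data parity 0, sent rp 0 → ok
  r1: data parity 1, sent rp 1 → ok
  r2: data parity 0, sent rp 0 → ok
  r3: data parity 0, sent rp 1 → mismatch
  r4: data parity 0, sent rp 0 → ok
Recompute each column's even parity and compare to cp:
  c0: data parity 0, sent cp 0 → ok
  c1: data parity 0, sent cp 0 → ok
  c2: data parity 1, sent cp 0 → mismatch
  c3: data parity 0, sent cp 0 → ok
Exactly one row (r3) and one column (c2) fail → the flipped bit is at their intersection.

row 3, column 2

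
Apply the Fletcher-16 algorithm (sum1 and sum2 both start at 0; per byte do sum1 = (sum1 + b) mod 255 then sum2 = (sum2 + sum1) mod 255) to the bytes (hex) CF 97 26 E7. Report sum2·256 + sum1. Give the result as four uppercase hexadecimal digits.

Running sums (mod 255):
  after byte 0 (CF): sum1=207, sum2=207
  after byte 1 (97): sum1=103, sum2=55
  after byte 2 (26): sum1=141, sum2=196
  after byte 3 (E7): sum1=117, sum2=58
Checksum = sum2·256 + sum1 = 58·256 + 117 = 14965 = 0x3A75.

3A75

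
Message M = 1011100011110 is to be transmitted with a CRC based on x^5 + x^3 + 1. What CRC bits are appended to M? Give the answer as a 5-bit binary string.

10000

Append 5 zeros: 101110001111000000. Divide by 101001 (XOR where the leading bit is 1):
  pos 0: 101110 XOR 101001 = 000111
  pos 3: 111001 XOR 101001 = 010000
  pos 4: 100001 XOR 101001 = 001000
  pos 6: 100011 XOR 101001 = 001010
  pos 8: 101000 XOR 101001 = 000001
Remainder (last 5 bits) = 10000. This is the CRC / FCS.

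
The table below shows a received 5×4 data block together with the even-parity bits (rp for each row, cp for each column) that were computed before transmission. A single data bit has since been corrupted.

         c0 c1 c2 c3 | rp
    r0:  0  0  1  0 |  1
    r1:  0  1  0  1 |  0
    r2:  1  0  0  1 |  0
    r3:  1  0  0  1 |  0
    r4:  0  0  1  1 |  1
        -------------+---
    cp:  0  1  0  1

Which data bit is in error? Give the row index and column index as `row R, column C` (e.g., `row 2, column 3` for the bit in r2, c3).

Recompute each row's even parity and compare to rp:
  r0: data parity 1, sent rp 1 → ok
  r1: data parity 0, sent rp 0 → ok
  r2: data parity 0, sent rp 0 → ok
  r3: data parity 0, sent rp 0 → ok
  r4: data parity 0, sent rp 1 → mismatch
Recompute each column's even parity and compare to cp:
  c0: data parity 0, sent cp 0 → ok
  c1: data parity 1, sent cp 1 → ok
  c2: data parity 0, sent cp 0 → ok
  c3: data parity 0, sent cp 1 → mismatch
Exactly one row (r4) and one column (c3) fail → the flipped bit is at their intersection.

row 4, column 3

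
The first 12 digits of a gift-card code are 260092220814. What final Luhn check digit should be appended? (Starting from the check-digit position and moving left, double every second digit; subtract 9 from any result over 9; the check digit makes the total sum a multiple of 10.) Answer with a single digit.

Partial digits right→left: 4 1 8 0 2 2 2 9 0 0 6 2
Double every second digit counting from the check-digit position (so the 1st, 3rd, 5th, ... of the partial from the right).
  doubled (with −9 where >9): 8 7 4 4 0 3 → sum 26
  kept as-is: 1 0 2 9 0 2 → sum 14
Total = 26 + 14 = 40.
Check digit = (10 − (40 mod 10)) mod 10 = 0.

0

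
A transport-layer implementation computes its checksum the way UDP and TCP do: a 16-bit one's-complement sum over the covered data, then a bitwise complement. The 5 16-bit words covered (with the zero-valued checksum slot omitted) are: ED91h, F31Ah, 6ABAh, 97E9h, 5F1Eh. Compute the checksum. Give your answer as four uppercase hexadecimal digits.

One's-complement addition (fold any carry out of bit 15 back into bit 0):
  0xED91 + 0xF31A = 0x1E0AB → wrap carry → 0xE0AC
  0xE0AC + 0x6ABA = 0x14B66 → wrap carry → 0x4B67
  0x4B67 + 0x97E9 = 0x0E350
  0xE350 + 0x5F1E = 0x1426E → wrap carry → 0x426F
One's-complement sum = 0x426F.
Checksum = ~0x426F & 0xFFFF = 0xBD90.

BD90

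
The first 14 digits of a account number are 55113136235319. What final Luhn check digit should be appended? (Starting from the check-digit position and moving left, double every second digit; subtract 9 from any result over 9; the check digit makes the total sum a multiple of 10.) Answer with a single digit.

Partial digits right→left: 9 1 3 5 3 2 6 3 1 3 1 1 5 5
Double every second digit counting from the check-digit position (so the 1st, 3rd, 5th, ... of the partial from the right).
  doubled (with −9 where >9): 9 6 6 3 2 2 1 → sum 29
  kept as-is: 1 5 2 3 3 1 5 → sum 20
Total = 29 + 20 = 49.
Check digit = (10 − (49 mod 10)) mod 10 = 1.

1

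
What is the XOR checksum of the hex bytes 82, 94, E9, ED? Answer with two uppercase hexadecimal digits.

12

XOR the bytes together:
  start with 0x82
  0x82 ⊕ 0x94 = 0x16
  0x16 ⊕ 0xE9 = 0xFF
  0xFF ⊕ 0xED = 0x12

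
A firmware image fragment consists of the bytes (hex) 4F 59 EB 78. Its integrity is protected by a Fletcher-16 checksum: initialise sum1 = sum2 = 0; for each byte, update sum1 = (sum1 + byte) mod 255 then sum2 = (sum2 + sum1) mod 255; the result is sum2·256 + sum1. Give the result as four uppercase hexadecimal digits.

Running sums (mod 255):
  after byte 0 (4F): sum1=79, sum2=79
  after byte 1 (59): sum1=168, sum2=247
  after byte 2 (EB): sum1=148, sum2=140
  after byte 3 (78): sum1=13, sum2=153
Checksum = sum2·256 + sum1 = 153·256 + 13 = 39181 = 0x990D.

990D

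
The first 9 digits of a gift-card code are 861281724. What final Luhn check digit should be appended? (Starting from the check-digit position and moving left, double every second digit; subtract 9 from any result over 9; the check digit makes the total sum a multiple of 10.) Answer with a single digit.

Partial digits right→left: 4 2 7 1 8 2 1 6 8
Double every second digit counting from the check-digit position (so the 1st, 3rd, 5th, ... of the partial from the right).
  doubled (with −9 where >9): 8 5 7 2 7 → sum 29
  kept as-is: 2 1 2 6 → sum 11
Total = 29 + 11 = 40.
Check digit = (10 − (40 mod 10)) mod 10 = 0.

0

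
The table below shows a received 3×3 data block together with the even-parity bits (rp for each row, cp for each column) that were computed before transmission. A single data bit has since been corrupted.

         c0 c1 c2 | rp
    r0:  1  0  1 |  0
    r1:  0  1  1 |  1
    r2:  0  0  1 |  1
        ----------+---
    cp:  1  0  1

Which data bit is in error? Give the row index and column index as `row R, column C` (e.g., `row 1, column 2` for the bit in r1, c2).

row 1, column 1

Recompute each row's even parity and compare to rp:
  r0: data parity 0, sent rp 0 → ok
  r1: data parity 0, sent rp 1 → mismatch
  r2: data parity 1, sent rp 1 → ok
Recompute each column's even parity and compare to cp:
  c0: data parity 1, sent cp 1 → ok
  c1: data parity 1, sent cp 0 → mismatch
  c2: data parity 1, sent cp 1 → ok
Exactly one row (r1) and one column (c1) fail → the flipped bit is at their intersection.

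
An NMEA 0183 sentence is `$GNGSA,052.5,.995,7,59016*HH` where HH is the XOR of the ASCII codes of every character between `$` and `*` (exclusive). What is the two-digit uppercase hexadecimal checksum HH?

XOR the ASCII codes of the payload characters:
  'G' = 0x47 → acc = 0x47
  'N' = 0x4E → acc = 0x09
  'G' = 0x47 → acc = 0x4E
  'S' = 0x53 → acc = 0x1D
  'A' = 0x41 → acc = 0x5C
  ',' = 0x2C → acc = 0x70
  '0' = 0x30 → acc = 0x40
  '5' = 0x35 → acc = 0x75
  '2' = 0x32 → acc = 0x47
  '.' = 0x2E → acc = 0x69
  '5' = 0x35 → acc = 0x5C
  ',' = 0x2C → acc = 0x70
  '.' = 0x2E → acc = 0x5E
  '9' = 0x39 → acc = 0x67
  '9' = 0x39 → acc = 0x5E
  '5' = 0x35 → acc = 0x6B
  ',' = 0x2C → acc = 0x47
  '7' = 0x37 → acc = 0x70
  ',' = 0x2C → acc = 0x5C
  '5' = 0x35 → acc = 0x69
  '9' = 0x39 → acc = 0x50
  '0' = 0x30 → acc = 0x60
  '1' = 0x31 → acc = 0x51
  '6' = 0x36 → acc = 0x67
Checksum = 0x67.

67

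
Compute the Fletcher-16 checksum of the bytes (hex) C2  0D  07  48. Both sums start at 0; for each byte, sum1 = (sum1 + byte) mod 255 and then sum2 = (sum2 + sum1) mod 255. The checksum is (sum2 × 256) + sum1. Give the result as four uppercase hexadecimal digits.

Running sums (mod 255):
  after byte 0 (C2): sum1=194, sum2=194
  after byte 1 (0D): sum1=207, sum2=146
  after byte 2 (07): sum1=214, sum2=105
  after byte 3 (48): sum1=31, sum2=136
Checksum = sum2·256 + sum1 = 136·256 + 31 = 34847 = 0x881F.

881F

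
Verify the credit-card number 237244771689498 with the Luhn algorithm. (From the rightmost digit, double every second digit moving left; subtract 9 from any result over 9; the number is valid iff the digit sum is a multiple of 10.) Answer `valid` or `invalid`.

From the right, keep odd positions and double even positions (subtract 9 from any doubled value over 9):
  doubled (positions 2,4,...): 9 9 3 5 8 4 6 → sum 44
  kept (positions 1,3,...): 8 4 8 1 7 4 7 2 → sum 41
Total = 85.
85 mod 10 = 5, so the number is invalid.

invalid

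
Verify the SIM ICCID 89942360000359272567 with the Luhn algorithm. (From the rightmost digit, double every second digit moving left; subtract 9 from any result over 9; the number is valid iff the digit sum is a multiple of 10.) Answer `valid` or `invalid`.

invalid

From the right, keep odd positions and double even positions (subtract 9 from any doubled value over 9):
  doubled (positions 2,4,...): 3 4 4 1 0 0 3 4 9 7 → sum 35
  kept (positions 1,3,...): 7 5 7 9 3 0 0 3 4 9 → sum 47
Total = 82.
82 mod 10 = 2, so the number is invalid.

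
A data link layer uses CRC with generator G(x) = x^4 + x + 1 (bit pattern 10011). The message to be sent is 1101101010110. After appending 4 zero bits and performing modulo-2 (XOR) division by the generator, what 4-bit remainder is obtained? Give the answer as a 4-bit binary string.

Append 4 zeros: 11011010101100000. Divide by 10011 (XOR where the leading bit is 1):
  pos 0: 11011 XOR 10011 = 01000
  pos 1: 10000 XOR 10011 = 00011
  pos 4: 11101 XOR 10011 = 01110
  pos 5: 11100 XOR 10011 = 01111
  pos 6: 11111 XOR 10011 = 01100
  pos 7: 11001 XOR 10011 = 01010
  pos 8: 10100 XOR 10011 = 00111
  pos 10: 11100 XOR 10011 = 01111
  pos 11: 11110 XOR 10011 = 01101
  pos 12: 11010 XOR 10011 = 01001
Remainder (last 4 bits) = 1001. This is the CRC / FCS.

1001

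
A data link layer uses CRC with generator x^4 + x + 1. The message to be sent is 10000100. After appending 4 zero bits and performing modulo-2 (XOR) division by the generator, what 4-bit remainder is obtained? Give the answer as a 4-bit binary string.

0010

Append 4 zeros: 100001000000. Divide by 10011 (XOR where the leading bit is 1):
  pos 0: 10000 XOR 10011 = 00011
  pos 3: 11100 XOR 10011 = 01111
  pos 4: 11110 XOR 10011 = 01101
  pos 5: 11010 XOR 10011 = 01001
  pos 6: 10010 XOR 10011 = 00001
Remainder (last 4 bits) = 0010. This is the CRC / FCS.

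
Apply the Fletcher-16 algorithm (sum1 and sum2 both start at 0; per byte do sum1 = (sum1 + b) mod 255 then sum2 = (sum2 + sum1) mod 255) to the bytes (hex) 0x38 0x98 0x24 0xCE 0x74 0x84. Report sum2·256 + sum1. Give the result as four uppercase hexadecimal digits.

B6BC

Running sums (mod 255):
  after byte 0 (0x38): sum1=56, sum2=56
  after byte 1 (0x98): sum1=208, sum2=9
  after byte 2 (0x24): sum1=244, sum2=253
  after byte 3 (0xCE): sum1=195, sum2=193
  after byte 4 (0x74): sum1=56, sum2=249
  after byte 5 (0x84): sum1=188, sum2=182
Checksum = sum2·256 + sum1 = 182·256 + 188 = 46780 = 0xB6BC.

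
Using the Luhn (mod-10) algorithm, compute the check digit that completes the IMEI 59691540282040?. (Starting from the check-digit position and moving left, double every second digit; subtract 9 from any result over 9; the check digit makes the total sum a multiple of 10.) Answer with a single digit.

Partial digits right→left: 0 4 0 2 8 2 0 4 5 1 9 6 9 5
Double every second digit counting from the check-digit position (so the 1st, 3rd, 5th, ... of the partial from the right).
  doubled (with −9 where >9): 0 0 7 0 1 9 9 → sum 26
  kept as-is: 4 2 2 4 1 6 5 → sum 24
Total = 26 + 24 = 50.
Check digit = (10 − (50 mod 10)) mod 10 = 0.

0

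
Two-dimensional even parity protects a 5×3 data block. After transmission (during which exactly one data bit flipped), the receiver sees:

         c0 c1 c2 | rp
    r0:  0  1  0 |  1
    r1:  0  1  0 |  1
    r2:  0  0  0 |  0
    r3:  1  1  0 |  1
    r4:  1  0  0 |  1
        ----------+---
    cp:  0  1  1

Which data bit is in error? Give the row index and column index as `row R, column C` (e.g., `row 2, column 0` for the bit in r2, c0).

Recompute each row's even parity and compare to rp:
  r0: data parity 1, sent rp 1 → ok
  r1: data parity 1, sent rp 1 → ok
  r2: data parity 0, sent rp 0 → ok
  r3: data parity 0, sent rp 1 → mismatch
  r4: data parity 1, sent rp 1 → ok
Recompute each column's even parity and compare to cp:
  c0: data parity 0, sent cp 0 → ok
  c1: data parity 1, sent cp 1 → ok
  c2: data parity 0, sent cp 1 → mismatch
Exactly one row (r3) and one column (c2) fail → the flipped bit is at their intersection.

row 3, column 2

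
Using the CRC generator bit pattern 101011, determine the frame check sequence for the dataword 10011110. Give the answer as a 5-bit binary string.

Append 5 zeros: 1001111000000. Divide by 101011 (XOR where the leading bit is 1):
  pos 0: 100111 XOR 101011 = 001100
  pos 2: 110010 XOR 101011 = 011001
  pos 3: 110010 XOR 101011 = 011001
  pos 4: 110010 XOR 101011 = 011001
  pos 5: 110010 XOR 101011 = 011001
  pos 6: 110010 XOR 101011 = 011001
  pos 7: 110010 XOR 101011 = 011001
Remainder (last 5 bits) = 11001. This is the CRC / FCS.

11001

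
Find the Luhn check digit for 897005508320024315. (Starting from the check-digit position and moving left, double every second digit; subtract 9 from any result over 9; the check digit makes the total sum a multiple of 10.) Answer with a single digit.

8

Partial digits right→left: 5 1 3 4 2 0 0 2 3 8 0 5 5 0 0 7 9 8
Double every second digit counting from the check-digit position (so the 1st, 3rd, 5th, ... of the partial from the right).
  doubled (with −9 where >9): 1 6 4 0 6 0 1 0 9 → sum 27
  kept as-is: 1 4 0 2 8 5 0 7 8 → sum 35
Total = 27 + 35 = 62.
Check digit = (10 − (62 mod 10)) mod 10 = 8.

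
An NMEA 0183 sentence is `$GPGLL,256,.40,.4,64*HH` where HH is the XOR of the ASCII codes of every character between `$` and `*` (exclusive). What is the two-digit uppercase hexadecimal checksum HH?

XOR the ASCII codes of the payload characters:
  'G' = 0x47 → acc = 0x47
  'P' = 0x50 → acc = 0x17
  'G' = 0x47 → acc = 0x50
  'L' = 0x4C → acc = 0x1C
  'L' = 0x4C → acc = 0x50
  ',' = 0x2C → acc = 0x7C
  '2' = 0x32 → acc = 0x4E
  '5' = 0x35 → acc = 0x7B
  '6' = 0x36 → acc = 0x4D
  ',' = 0x2C → acc = 0x61
  '.' = 0x2E → acc = 0x4F
  '4' = 0x34 → acc = 0x7B
  '0' = 0x30 → acc = 0x4B
  ',' = 0x2C → acc = 0x67
  '.' = 0x2E → acc = 0x49
  '4' = 0x34 → acc = 0x7D
  ',' = 0x2C → acc = 0x51
  '6' = 0x36 → acc = 0x67
  '4' = 0x34 → acc = 0x53
Checksum = 0x53.

53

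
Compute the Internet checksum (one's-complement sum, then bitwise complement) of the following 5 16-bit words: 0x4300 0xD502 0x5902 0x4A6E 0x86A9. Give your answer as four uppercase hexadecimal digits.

BDE2

One's-complement addition (fold any carry out of bit 15 back into bit 0):
  0x4300 + 0xD502 = 0x11802 → wrap carry → 0x1803
  0x1803 + 0x5902 = 0x07105
  0x7105 + 0x4A6E = 0x0BB73
  0xBB73 + 0x86A9 = 0x1421C → wrap carry → 0x421D
One's-complement sum = 0x421D.
Checksum = ~0x421D & 0xFFFF = 0xBDE2.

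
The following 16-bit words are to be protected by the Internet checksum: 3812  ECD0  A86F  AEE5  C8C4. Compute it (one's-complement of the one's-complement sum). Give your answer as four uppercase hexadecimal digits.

BB02

One's-complement addition (fold any carry out of bit 15 back into bit 0):
  0x3812 + 0xECD0 = 0x124E2 → wrap carry → 0x24E3
  0x24E3 + 0xA86F = 0x0CD52
  0xCD52 + 0xAEE5 = 0x17C37 → wrap carry → 0x7C38
  0x7C38 + 0xC8C4 = 0x144FC → wrap carry → 0x44FD
One's-complement sum = 0x44FD.
Checksum = ~0x44FD & 0xFFFF = 0xBB02.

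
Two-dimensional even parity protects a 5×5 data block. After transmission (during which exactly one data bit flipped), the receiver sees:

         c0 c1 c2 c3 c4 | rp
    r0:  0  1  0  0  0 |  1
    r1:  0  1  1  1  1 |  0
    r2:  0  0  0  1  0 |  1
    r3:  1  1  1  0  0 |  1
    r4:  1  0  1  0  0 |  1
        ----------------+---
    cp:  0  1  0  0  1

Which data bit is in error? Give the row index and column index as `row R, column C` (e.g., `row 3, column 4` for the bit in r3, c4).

Recompute each row's even parity and compare to rp:
  r0: data parity 1, sent rp 1 → ok
  r1: data parity 0, sent rp 0 → ok
  r2: data parity 1, sent rp 1 → ok
  r3: data parity 1, sent rp 1 → ok
  r4: data parity 0, sent rp 1 → mismatch
Recompute each column's even parity and compare to cp:
  c0: data parity 0, sent cp 0 → ok
  c1: data parity 1, sent cp 1 → ok
  c2: data parity 1, sent cp 0 → mismatch
  c3: data parity 0, sent cp 0 → ok
  c4: data parity 1, sent cp 1 → ok
Exactly one row (r4) and one column (c2) fail → the flipped bit is at their intersection.

row 4, column 2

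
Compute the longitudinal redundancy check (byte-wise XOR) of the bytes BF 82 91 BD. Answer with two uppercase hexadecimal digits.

XOR the bytes together:
  start with 0xBF
  0xBF ⊕ 0x82 = 0x3D
  0x3D ⊕ 0x91 = 0xAC
  0xAC ⊕ 0xBD = 0x11

11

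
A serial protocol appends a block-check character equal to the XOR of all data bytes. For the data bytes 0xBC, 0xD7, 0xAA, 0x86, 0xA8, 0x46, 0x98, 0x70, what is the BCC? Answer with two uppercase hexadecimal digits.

41

XOR the bytes together:
  start with 0xBC
  0xBC ⊕ 0xD7 = 0x6B
  0x6B ⊕ 0xAA = 0xC1
  0xC1 ⊕ 0x86 = 0x47
  0x47 ⊕ 0xA8 = 0xEF
  0xEF ⊕ 0x46 = 0xA9
  0xA9 ⊕ 0x98 = 0x31
  0x31 ⊕ 0x70 = 0x41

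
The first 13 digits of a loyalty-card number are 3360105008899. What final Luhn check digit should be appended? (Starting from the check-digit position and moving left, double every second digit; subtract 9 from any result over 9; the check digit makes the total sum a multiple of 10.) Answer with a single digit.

Partial digits right→left: 9 9 8 8 0 0 5 0 1 0 6 3 3
Double every second digit counting from the check-digit position (so the 1st, 3rd, 5th, ... of the partial from the right).
  doubled (with −9 where >9): 9 7 0 1 2 3 6 → sum 28
  kept as-is: 9 8 0 0 0 3 → sum 20
Total = 28 + 20 = 48.
Check digit = (10 − (48 mod 10)) mod 10 = 2.

2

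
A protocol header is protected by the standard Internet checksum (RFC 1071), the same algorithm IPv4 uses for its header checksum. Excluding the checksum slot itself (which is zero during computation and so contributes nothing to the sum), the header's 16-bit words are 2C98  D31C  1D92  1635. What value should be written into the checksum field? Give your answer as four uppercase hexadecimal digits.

One's-complement addition (fold any carry out of bit 15 back into bit 0):
  0x2C98 + 0xD31C = 0x0FFB4
  0xFFB4 + 0x1D92 = 0x11D46 → wrap carry → 0x1D47
  0x1D47 + 0x1635 = 0x0337C
One's-complement sum = 0x337C.
Checksum = ~0x337C & 0xFFFF = 0xCC83.

CC83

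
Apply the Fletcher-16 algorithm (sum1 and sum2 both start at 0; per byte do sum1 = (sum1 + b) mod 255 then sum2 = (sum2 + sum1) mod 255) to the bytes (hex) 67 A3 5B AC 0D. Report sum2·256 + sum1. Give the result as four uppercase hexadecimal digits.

Running sums (mod 255):
  after byte 0 (67): sum1=103, sum2=103
  after byte 1 (A3): sum1=11, sum2=114
  after byte 2 (5B): sum1=102, sum2=216
  after byte 3 (AC): sum1=19, sum2=235
  after byte 4 (0D): sum1=32, sum2=12
Checksum = sum2·256 + sum1 = 12·256 + 32 = 3104 = 0x0C20.

0C20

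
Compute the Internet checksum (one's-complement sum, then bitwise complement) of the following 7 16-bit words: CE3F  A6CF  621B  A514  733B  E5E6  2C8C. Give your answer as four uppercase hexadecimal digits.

FE11

One's-complement addition (fold any carry out of bit 15 back into bit 0):
  0xCE3F + 0xA6CF = 0x1750E → wrap carry → 0x750F
  0x750F + 0x621B = 0x0D72A
  0xD72A + 0xA514 = 0x17C3E → wrap carry → 0x7C3F
  0x7C3F + 0x733B = 0x0EF7A
  0xEF7A + 0xE5E6 = 0x1D560 → wrap carry → 0xD561
  0xD561 + 0x2C8C = 0x101ED → wrap carry → 0x01EE
One's-complement sum = 0x01EE.
Checksum = ~0x01EE & 0xFFFF = 0xFE11.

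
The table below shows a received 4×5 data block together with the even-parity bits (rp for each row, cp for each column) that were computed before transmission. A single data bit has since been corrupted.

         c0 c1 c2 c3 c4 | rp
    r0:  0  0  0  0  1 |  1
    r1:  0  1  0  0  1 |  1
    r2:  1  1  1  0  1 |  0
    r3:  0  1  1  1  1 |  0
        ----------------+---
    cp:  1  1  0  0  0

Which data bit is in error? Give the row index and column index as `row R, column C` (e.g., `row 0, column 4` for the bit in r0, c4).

row 1, column 3

Recompute each row's even parity and compare to rp:
  r0: data parity 1, sent rp 1 → ok
  r1: data parity 0, sent rp 1 → mismatch
  r2: data parity 0, sent rp 0 → ok
  r3: data parity 0, sent rp 0 → ok
Recompute each column's even parity and compare to cp:
  c0: data parity 1, sent cp 1 → ok
  c1: data parity 1, sent cp 1 → ok
  c2: data parity 0, sent cp 0 → ok
  c3: data parity 1, sent cp 0 → mismatch
  c4: data parity 0, sent cp 0 → ok
Exactly one row (r1) and one column (c3) fail → the flipped bit is at their intersection.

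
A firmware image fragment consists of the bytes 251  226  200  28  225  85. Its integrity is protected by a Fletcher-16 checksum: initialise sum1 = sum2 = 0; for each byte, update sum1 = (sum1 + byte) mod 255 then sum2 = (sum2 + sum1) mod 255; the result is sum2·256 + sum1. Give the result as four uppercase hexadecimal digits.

E6FA

Running sums (mod 255):
  after byte 0 (251): sum1=251, sum2=251
  after byte 1 (226): sum1=222, sum2=218
  after byte 2 (200): sum1=167, sum2=130
  after byte 3 (28): sum1=195, sum2=70
  after byte 4 (225): sum1=165, sum2=235
  after byte 5 (85): sum1=250, sum2=230
Checksum = sum2·256 + sum1 = 230·256 + 250 = 59130 = 0xE6FA.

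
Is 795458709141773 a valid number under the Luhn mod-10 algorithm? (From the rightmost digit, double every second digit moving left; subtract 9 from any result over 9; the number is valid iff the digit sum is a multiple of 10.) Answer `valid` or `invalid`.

From the right, keep odd positions and double even positions (subtract 9 from any doubled value over 9):
  doubled (positions 2,4,...): 5 2 2 0 7 8 9 → sum 33
  kept (positions 1,3,...): 3 7 4 9 7 5 5 7 → sum 47
Total = 80.
80 mod 10 = 0, so the number is valid.

valid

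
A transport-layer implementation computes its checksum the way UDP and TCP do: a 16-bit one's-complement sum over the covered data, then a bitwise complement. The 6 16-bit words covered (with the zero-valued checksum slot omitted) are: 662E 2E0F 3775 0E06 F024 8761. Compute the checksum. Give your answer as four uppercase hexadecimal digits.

AEC0

One's-complement addition (fold any carry out of bit 15 back into bit 0):
  0x662E + 0x2E0F = 0x0943D
  0x943D + 0x3775 = 0x0CBB2
  0xCBB2 + 0x0E06 = 0x0D9B8
  0xD9B8 + 0xF024 = 0x1C9DC → wrap carry → 0xC9DD
  0xC9DD + 0x8761 = 0x1513E → wrap carry → 0x513F
One's-complement sum = 0x513F.
Checksum = ~0x513F & 0xFFFF = 0xAEC0.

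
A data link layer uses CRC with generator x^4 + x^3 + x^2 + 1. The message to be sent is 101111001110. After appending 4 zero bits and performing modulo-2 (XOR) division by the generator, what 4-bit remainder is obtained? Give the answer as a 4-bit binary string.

Append 4 zeros: 1011110011100000. Divide by 11101 (XOR where the leading bit is 1):
  pos 0: 10111 XOR 11101 = 01010
  pos 1: 10101 XOR 11101 = 01000
  pos 2: 10000 XOR 11101 = 01101
  pos 3: 11010 XOR 11101 = 00111
  pos 5: 11111 XOR 11101 = 00010
  pos 8: 10100 XOR 11101 = 01001
  pos 9: 10010 XOR 11101 = 01111
  pos 10: 11110 XOR 11101 = 00011
Remainder (last 4 bits) = 0110. This is the CRC / FCS.

0110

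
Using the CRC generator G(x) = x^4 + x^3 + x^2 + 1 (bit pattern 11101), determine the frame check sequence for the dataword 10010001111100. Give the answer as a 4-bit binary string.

1000

Append 4 zeros: 100100011111000000. Divide by 11101 (XOR where the leading bit is 1):
  pos 0: 10010 XOR 11101 = 01111
  pos 1: 11110 XOR 11101 = 00011
  pos 4: 11011 XOR 11101 = 00110
  pos 6: 11011 XOR 11101 = 00110
  pos 8: 11010 XOR 11101 = 00111
  pos 10: 11100 XOR 11101 = 00001
Remainder (last 4 bits) = 1000. This is the CRC / FCS.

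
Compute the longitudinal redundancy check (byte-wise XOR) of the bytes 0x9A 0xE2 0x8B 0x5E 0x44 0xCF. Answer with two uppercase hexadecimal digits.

XOR the bytes together:
  start with 0x9A
  0x9A ⊕ 0xE2 = 0x78
  0x78 ⊕ 0x8B = 0xF3
  0xF3 ⊕ 0x5E = 0xAD
  0xAD ⊕ 0x44 = 0xE9
  0xE9 ⊕ 0xCF = 0x26

26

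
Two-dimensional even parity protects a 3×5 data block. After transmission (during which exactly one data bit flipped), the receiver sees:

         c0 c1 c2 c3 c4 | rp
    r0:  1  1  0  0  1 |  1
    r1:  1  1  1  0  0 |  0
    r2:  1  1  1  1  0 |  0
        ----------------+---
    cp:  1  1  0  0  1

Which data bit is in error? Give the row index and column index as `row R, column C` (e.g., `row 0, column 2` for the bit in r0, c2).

row 1, column 3

Recompute each row's even parity and compare to rp:
  r0: data parity 1, sent rp 1 → ok
  r1: data parity 1, sent rp 0 → mismatch
  r2: data parity 0, sent rp 0 → ok
Recompute each column's even parity and compare to cp:
  c0: data parity 1, sent cp 1 → ok
  c1: data parity 1, sent cp 1 → ok
  c2: data parity 0, sent cp 0 → ok
  c3: data parity 1, sent cp 0 → mismatch
  c4: data parity 1, sent cp 1 → ok
Exactly one row (r1) and one column (c3) fail → the flipped bit is at their intersection.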